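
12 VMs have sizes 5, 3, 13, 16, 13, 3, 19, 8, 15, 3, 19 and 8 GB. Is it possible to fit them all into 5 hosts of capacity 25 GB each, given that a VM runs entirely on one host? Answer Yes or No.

Total = 125 GB; ⌈125/25⌉ = 5.
6 VMs each exceed half the capacity and cannot share a host, forcing at least 6 hosts.
At least 6 hosts are required, but only 5 are allowed.

No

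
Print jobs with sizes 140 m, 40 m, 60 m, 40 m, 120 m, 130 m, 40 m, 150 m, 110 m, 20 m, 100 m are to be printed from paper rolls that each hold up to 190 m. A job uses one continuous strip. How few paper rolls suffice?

Total = 150 + 140 + 130 + 120 + 110 + 100 + 60 + 40 + 40 + 40 + 20 = 950 m.
Lower bound: ⌈950/190⌉ = 5 paper rolls.
Also, 6 print jobs each exceed 95 m, and no two of those can share a roll, so at least 6 paper rolls are needed.
A packing using 6 paper rolls:
  roll 1: 150 + 40 = 190
  roll 2: 140 + 40 = 180
  roll 3: 130 + 60 = 190
  roll 4: 120 + 40 + 20 = 180
  roll 5: 110 = 110
  roll 6: 100 = 100
This matches the lower bound, so 6 is optimal.

6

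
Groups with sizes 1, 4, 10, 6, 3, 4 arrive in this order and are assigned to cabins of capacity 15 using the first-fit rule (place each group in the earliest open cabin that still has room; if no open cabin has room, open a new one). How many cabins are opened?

  1 → cabin 1 (new)  [load 1/15]
  4 → cabin 1  [load 5/15]
  10 → cabin 1  [load 15/15]
  6 → cabin 2 (new)  [load 6/15]
  3 → cabin 2  [load 9/15]
  4 → cabin 2  [load 13/15]
2 cabins opened.

2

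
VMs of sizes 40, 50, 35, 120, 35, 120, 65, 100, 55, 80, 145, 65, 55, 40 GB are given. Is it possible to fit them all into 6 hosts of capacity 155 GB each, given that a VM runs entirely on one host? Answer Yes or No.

Total = 1005 GB; ⌈1005/155⌉ = 7.
At least 7 hosts are required, but only 6 are allowed.

No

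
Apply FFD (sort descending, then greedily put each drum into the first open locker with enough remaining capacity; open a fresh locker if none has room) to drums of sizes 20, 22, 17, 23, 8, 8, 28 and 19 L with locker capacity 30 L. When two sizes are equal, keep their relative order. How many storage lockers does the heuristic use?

Sorted descending: 28, 23, 22, 20, 19, 17, 8, 8.
  28 → locker 1 (new)  [load 28/30]
  23 → locker 2 (new)  [load 23/30]
  22 → locker 3 (new)  [load 22/30]
  20 → locker 4 (new)  [load 20/30]
  19 → locker 5 (new)  [load 19/30]
  17 → locker 6 (new)  [load 17/30]
  8 → locker 3  [load 30/30]
  8 → locker 4  [load 28/30]
6 storage lockers opened.

6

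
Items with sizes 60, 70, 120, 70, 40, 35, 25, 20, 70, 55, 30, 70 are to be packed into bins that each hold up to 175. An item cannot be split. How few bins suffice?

Total = 120 + 70 + 70 + 70 + 70 + 60 + 55 + 40 + 35 + 30 + 25 + 20 = 665.
Lower bound: ⌈665/175⌉ = 4 bins.
A packing using 4 bins:
  bin 1: 120 + 55 = 175
  bin 2: 70 + 70 + 35 = 175
  bin 3: 70 + 70 + 30 = 170
  bin 4: 60 + 40 + 25 + 20 = 145
This matches the lower bound, so 4 is optimal.

4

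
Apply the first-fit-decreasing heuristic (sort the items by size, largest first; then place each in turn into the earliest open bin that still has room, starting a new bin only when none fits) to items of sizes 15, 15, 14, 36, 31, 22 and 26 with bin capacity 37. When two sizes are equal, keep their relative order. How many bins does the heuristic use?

Sorted descending: 36, 31, 26, 22, 15, 15, 14.
  36 → bin 1 (new)  [load 36/37]
  31 → bin 2 (new)  [load 31/37]
  26 → bin 3 (new)  [load 26/37]
  22 → bin 4 (new)  [load 22/37]
  15 → bin 4  [load 37/37]
  15 → bin 5 (new)  [load 15/37]
  14 → bin 5  [load 29/37]
5 bins opened.

5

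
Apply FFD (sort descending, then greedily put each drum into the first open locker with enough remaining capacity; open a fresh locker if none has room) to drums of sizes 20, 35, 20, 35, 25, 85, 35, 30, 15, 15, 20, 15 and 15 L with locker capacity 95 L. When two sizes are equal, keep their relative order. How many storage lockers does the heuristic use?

Sorted descending: 85, 35, 35, 35, 30, 25, 20, 20, 20, 15, 15, 15, 15.
  85 → locker 1 (new)  [load 85/95]
  35 → locker 2 (new)  [load 35/95]
  35 → locker 2  [load 70/95]
  35 → locker 3 (new)  [load 35/95]
  30 → locker 3  [load 65/95]
  25 → locker 2  [load 95/95]
  20 → locker 3  [load 85/95]
  20 → locker 4 (new)  [load 20/95]
  20 → locker 4  [load 40/95]
  15 → locker 4  [load 55/95]
  15 → locker 4  [load 70/95]
  15 → locker 4  [load 85/95]
  15 → locker 5 (new)  [load 15/95]
5 storage lockers opened.

5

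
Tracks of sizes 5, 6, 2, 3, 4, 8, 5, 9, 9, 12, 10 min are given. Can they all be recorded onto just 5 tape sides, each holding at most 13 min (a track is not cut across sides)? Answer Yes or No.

No

Total = 73 min; ⌈73/13⌉ = 6.
At least 6 tape sides are required, but only 5 are allowed.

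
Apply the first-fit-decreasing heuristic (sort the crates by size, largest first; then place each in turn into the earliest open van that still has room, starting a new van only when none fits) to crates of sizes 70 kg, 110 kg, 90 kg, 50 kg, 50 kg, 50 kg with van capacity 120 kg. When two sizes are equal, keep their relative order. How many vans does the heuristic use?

4

Sorted descending: 110, 90, 70, 50, 50, 50.
  110 → van 1 (new)  [load 110/120]
  90 → van 2 (new)  [load 90/120]
  70 → van 3 (new)  [load 70/120]
  50 → van 3  [load 120/120]
  50 → van 4 (new)  [load 50/120]
  50 → van 4  [load 100/120]
4 vans opened.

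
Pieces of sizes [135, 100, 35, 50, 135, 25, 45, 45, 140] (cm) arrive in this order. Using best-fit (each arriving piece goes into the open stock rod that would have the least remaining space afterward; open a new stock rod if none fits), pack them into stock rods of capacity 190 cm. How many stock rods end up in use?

4

  135 → stock rod 1 (new)  [load 135/190]
  100 → stock rod 2 (new)  [load 100/190]
  35 → stock rod 1  [load 170/190]
  50 → stock rod 2  [load 150/190]
  135 → stock rod 3 (new)  [load 135/190]
  25 → stock rod 2  [load 175/190]
  45 → stock rod 3  [load 180/190]
  45 → stock rod 4 (new)  [load 45/190]
  140 → stock rod 4  [load 185/190]
4 stock rods opened.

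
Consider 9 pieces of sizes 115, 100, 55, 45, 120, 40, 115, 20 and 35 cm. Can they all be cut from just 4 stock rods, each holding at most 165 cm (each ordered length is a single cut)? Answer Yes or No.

Total = 645 cm; ⌈645/165⌉ = 4.
The bound of 4 does not rule out 4, but exhaustive search shows no assignment into 4 stock rods of capacity 165 cm exists — the minimum is 5.

No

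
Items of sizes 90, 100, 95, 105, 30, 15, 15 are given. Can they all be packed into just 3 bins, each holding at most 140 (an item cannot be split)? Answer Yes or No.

Total = 450; ⌈450/140⌉ = 4.
At least 4 bins are required, but only 3 are allowed.

No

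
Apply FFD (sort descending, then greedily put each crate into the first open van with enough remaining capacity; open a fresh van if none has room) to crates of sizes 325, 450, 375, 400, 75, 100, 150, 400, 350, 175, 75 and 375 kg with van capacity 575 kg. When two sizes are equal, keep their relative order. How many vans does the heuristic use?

Sorted descending: 450, 400, 400, 375, 375, 350, 325, 175, 150, 100, 75, 75.
  450 → van 1 (new)  [load 450/575]
  400 → van 2 (new)  [load 400/575]
  400 → van 3 (new)  [load 400/575]
  375 → van 4 (new)  [load 375/575]
  375 → van 5 (new)  [load 375/575]
  350 → van 6 (new)  [load 350/575]
  325 → van 7 (new)  [load 325/575]
  175 → van 2  [load 575/575]
  150 → van 3  [load 550/575]
  100 → van 1  [load 550/575]
  75 → van 4  [load 450/575]
  75 → van 4  [load 525/575]
7 vans opened.

7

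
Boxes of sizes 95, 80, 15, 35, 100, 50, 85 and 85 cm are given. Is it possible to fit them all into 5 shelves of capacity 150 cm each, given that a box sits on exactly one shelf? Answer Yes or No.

A valid assignment using 5 shelves:
  shelf 1: 100 + 50 = 150
  shelf 2: 95 + 35 + 15 = 145
  shelf 3: 85 = 85
  shelf 4: 85 = 85
  shelf 5: 80 = 80
Every load is within 150 cm, so 5 shelves suffice.

Yes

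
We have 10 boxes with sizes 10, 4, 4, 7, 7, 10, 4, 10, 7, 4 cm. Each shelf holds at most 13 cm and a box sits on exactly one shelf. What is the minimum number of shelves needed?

Total = 10 + 10 + 10 + 7 + 7 + 7 + 4 + 4 + 4 + 4 = 67 cm.
Lower bound: ⌈67/13⌉ = 6 shelves.
A packing using 7 shelves:
  shelf 1: 10 = 10
  shelf 2: 10 = 10
  shelf 3: 10 = 10
  shelf 4: 7 + 4 = 11
  shelf 5: 7 + 4 = 11
  shelf 6: 7 + 4 = 11
  shelf 7: 4 = 4
No arrangement into 6 shelves stays within capacity, so 7 is optimal.

7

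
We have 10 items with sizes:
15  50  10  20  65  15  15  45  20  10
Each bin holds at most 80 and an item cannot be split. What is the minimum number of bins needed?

4

Total = 65 + 50 + 45 + 20 + 20 + 15 + 15 + 15 + 10 + 10 = 265.
Lower bound: ⌈265/80⌉ = 4 bins.
A packing using 4 bins:
  bin 1: 65 + 15 = 80
  bin 2: 50 + 20 + 10 = 80
  bin 3: 45 + 20 + 15 = 80
  bin 4: 15 + 10 = 25
This matches the lower bound, so 4 is optimal.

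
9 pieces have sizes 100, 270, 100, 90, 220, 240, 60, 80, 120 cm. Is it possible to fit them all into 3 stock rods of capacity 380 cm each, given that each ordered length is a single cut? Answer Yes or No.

Total = 1280 cm; ⌈1280/380⌉ = 4.
At least 4 stock rods are required, but only 3 are allowed.

No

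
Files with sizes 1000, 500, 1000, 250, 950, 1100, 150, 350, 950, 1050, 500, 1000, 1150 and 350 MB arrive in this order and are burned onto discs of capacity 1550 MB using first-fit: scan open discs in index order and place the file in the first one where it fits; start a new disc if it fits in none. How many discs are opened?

  1000 → disc 1 (new)  [load 1000/1550]
  500 → disc 1  [load 1500/1550]
  1000 → disc 2 (new)  [load 1000/1550]
  250 → disc 2  [load 1250/1550]
  950 → disc 3 (new)  [load 950/1550]
  1100 → disc 4 (new)  [load 1100/1550]
  150 → disc 2  [load 1400/1550]
  350 → disc 3  [load 1300/1550]
  950 → disc 5 (new)  [load 950/1550]
  1050 → disc 6 (new)  [load 1050/1550]
  500 → disc 5  [load 1450/1550]
  1000 → disc 7 (new)  [load 1000/1550]
  1150 → disc 8 (new)  [load 1150/1550]
  350 → disc 4  [load 1450/1550]
8 discs opened.

8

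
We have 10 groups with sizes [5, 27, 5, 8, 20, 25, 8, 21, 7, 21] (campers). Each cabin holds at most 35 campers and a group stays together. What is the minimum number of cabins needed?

5

Total = 27 + 25 + 21 + 21 + 20 + 8 + 8 + 7 + 5 + 5 = 147 campers.
Lower bound: ⌈147/35⌉ = 5 cabins.
A packing using 5 cabins:
  cabin 1: 27 + 8 = 35
  cabin 2: 25 + 8 = 33
  cabin 3: 21 + 7 + 5 = 33
  cabin 4: 21 + 5 = 26
  cabin 5: 20 = 20
This matches the lower bound, so 5 is optimal.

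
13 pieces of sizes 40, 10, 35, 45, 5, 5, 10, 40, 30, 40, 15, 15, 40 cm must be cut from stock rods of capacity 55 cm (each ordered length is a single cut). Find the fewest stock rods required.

Total = 45 + 40 + 40 + 40 + 40 + 35 + 30 + 15 + 15 + 10 + 10 + 5 + 5 = 330 cm.
Lower bound: ⌈330/55⌉ = 6 stock rods.
Also, 7 pieces each exceed 55/2 cm, and no two of those can share a stock rod, so at least 7 stock rods are needed.
A packing using 7 stock rods:
  stock rod 1: 45 + 10 = 55
  stock rod 2: 40 + 15 = 55
  stock rod 3: 40 + 15 = 55
  stock rod 4: 40 + 10 + 5 = 55
  stock rod 5: 40 + 5 = 45
  stock rod 6: 35 = 35
  stock rod 7: 30 = 30
This matches the lower bound, so 7 is optimal.

7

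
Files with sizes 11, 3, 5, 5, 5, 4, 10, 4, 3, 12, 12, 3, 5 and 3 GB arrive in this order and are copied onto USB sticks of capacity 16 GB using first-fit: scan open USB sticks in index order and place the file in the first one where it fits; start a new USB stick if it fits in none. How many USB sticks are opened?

  11 → USB stick 1 (new)  [load 11/16]
  3 → USB stick 1  [load 14/16]
  5 → USB stick 2 (new)  [load 5/16]
  5 → USB stick 2  [load 10/16]
  5 → USB stick 2  [load 15/16]
  4 → USB stick 3 (new)  [load 4/16]
  10 → USB stick 3  [load 14/16]
  4 → USB stick 4 (new)  [load 4/16]
  3 → USB stick 4  [load 7/16]
  12 → USB stick 5 (new)  [load 12/16]
  12 → USB stick 6 (new)  [load 12/16]
  3 → USB stick 4  [load 10/16]
  5 → USB stick 4  [load 15/16]
  3 → USB stick 5  [load 15/16]
6 USB sticks opened.

6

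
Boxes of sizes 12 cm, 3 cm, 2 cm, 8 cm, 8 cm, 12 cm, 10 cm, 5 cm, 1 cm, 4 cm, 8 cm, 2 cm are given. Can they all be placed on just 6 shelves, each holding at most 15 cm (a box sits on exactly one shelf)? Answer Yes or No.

Yes

A valid assignment using 6 shelves:
  shelf 1: 12 + 3 = 15
  shelf 2: 12 + 2 + 1 = 15
  shelf 3: 10 + 5 = 15
  shelf 4: 8 + 4 + 2 = 14
  shelf 5: 8 = 8
  shelf 6: 8 = 8
Every load is within 15 cm, so 6 shelves suffice.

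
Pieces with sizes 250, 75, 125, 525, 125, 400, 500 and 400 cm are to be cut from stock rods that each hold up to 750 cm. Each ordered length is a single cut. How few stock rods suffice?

4

Total = 525 + 500 + 400 + 400 + 250 + 125 + 125 + 75 = 2400 cm.
Lower bound: ⌈2400/750⌉ = 4 stock rods.
A packing using 4 stock rods:
  stock rod 1: 525 + 125 + 75 = 725
  stock rod 2: 500 + 250 = 750
  stock rod 3: 400 + 125 = 525
  stock rod 4: 400 = 400
This matches the lower bound, so 4 is optimal.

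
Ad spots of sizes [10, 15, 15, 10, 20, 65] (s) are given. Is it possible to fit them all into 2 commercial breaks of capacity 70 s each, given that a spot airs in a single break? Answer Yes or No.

A valid assignment using 2 commercial breaks:
  break 1: 65 = 65
  break 2: 20 + 15 + 15 + 10 + 10 = 70
Every load is within 70 s, so 2 commercial breaks suffice.

Yes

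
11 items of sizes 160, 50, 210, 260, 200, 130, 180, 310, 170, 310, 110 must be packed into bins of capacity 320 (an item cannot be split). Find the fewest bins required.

8

Total = 310 + 310 + 260 + 210 + 200 + 180 + 170 + 160 + 130 + 110 + 50 = 2090.
Lower bound: ⌈2090/320⌉ = 7 bins.
A packing using 8 bins:
  bin 1: 310 = 310
  bin 2: 310 = 310
  bin 3: 260 + 50 = 310
  bin 4: 210 + 110 = 320
  bin 5: 200 = 200
  bin 6: 180 + 130 = 310
  bin 7: 170 = 170
  bin 8: 160 = 160
No arrangement into 7 bins stays within capacity, so 8 is optimal.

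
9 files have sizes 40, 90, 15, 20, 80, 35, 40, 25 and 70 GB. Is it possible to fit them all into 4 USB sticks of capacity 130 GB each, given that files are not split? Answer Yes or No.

Yes

A valid assignment using 4 USB sticks:
  USB stick 1: 90 + 40 = 130
  USB stick 2: 80 + 40 = 120
  USB stick 3: 70 + 35 + 25 = 130
  USB stick 4: 20 + 15 = 35
Every load is within 130 GB, so 4 USB sticks suffice.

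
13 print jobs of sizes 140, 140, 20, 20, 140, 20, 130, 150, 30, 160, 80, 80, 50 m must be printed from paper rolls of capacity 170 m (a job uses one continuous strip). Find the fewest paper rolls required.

8

Total = 160 + 150 + 140 + 140 + 140 + 130 + 80 + 80 + 50 + 30 + 20 + 20 + 20 = 1160 m.
Lower bound: ⌈1160/170⌉ = 7 paper rolls.
A packing using 8 paper rolls:
  roll 1: 160 = 160
  roll 2: 150 + 20 = 170
  roll 3: 140 + 30 = 170
  roll 4: 140 + 20 = 160
  roll 5: 140 + 20 = 160
  roll 6: 130 = 130
  roll 7: 80 + 80 = 160
  roll 8: 50 = 50
No arrangement into 7 paper rolls stays within capacity, so 8 is optimal.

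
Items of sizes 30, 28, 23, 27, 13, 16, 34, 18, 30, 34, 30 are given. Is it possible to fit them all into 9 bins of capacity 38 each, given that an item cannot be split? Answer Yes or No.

Yes

A valid assignment using 9 bins:
  bin 1: 34 = 34
  bin 2: 34 = 34
  bin 3: 30 = 30
  bin 4: 30 = 30
  bin 5: 30 = 30
  bin 6: 28 = 28
  bin 7: 27 = 27
  bin 8: 23 + 13 = 36
  bin 9: 18 + 16 = 34
Every load is within 38, so 9 bins suffice.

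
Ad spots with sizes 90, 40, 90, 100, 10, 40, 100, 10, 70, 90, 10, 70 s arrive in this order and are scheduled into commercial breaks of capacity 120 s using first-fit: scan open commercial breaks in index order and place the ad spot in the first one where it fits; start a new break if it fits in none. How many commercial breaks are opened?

  90 → break 1 (new)  [load 90/120]
  40 → break 2 (new)  [load 40/120]
  90 → break 3 (new)  [load 90/120]
  100 → break 4 (new)  [load 100/120]
  10 → break 1  [load 100/120]
  40 → break 2  [load 80/120]
  100 → break 5 (new)  [load 100/120]
  10 → break 1  [load 110/120]
  70 → break 6 (new)  [load 70/120]
  90 → break 7 (new)  [load 90/120]
  10 → break 1  [load 120/120]
  70 → break 8 (new)  [load 70/120]
8 commercial breaks opened.

8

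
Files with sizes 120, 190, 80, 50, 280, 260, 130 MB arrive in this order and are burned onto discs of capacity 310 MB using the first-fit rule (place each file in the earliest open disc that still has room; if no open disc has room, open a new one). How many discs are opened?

4

  120 → disc 1 (new)  [load 120/310]
  190 → disc 1  [load 310/310]
  80 → disc 2 (new)  [load 80/310]
  50 → disc 2  [load 130/310]
  280 → disc 3 (new)  [load 280/310]
  260 → disc 4 (new)  [load 260/310]
  130 → disc 2  [load 260/310]
4 discs opened.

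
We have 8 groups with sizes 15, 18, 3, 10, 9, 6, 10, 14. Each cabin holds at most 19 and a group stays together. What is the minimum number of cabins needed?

Total = 18 + 15 + 14 + 10 + 10 + 9 + 6 + 3 = 85.
Lower bound: ⌈85/19⌉ = 5 cabins.
A packing using 5 cabins:
  cabin 1: 18 = 18
  cabin 2: 15 + 3 = 18
  cabin 3: 14 = 14
  cabin 4: 10 + 9 = 19
  cabin 5: 10 + 6 = 16
This matches the lower bound, so 5 is optimal.

5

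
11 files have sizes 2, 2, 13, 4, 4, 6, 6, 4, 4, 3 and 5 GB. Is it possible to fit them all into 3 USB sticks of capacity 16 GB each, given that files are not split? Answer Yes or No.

No

Total = 53 GB; ⌈53/16⌉ = 4.
At least 4 USB sticks are required, but only 3 are allowed.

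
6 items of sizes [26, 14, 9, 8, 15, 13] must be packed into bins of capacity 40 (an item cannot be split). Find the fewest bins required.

3

Total = 26 + 15 + 14 + 13 + 9 + 8 = 85.
Lower bound: ⌈85/40⌉ = 3 bins.
A packing using 3 bins:
  bin 1: 26 + 14 = 40
  bin 2: 15 + 13 + 9 = 37
  bin 3: 8 = 8
This matches the lower bound, so 3 is optimal.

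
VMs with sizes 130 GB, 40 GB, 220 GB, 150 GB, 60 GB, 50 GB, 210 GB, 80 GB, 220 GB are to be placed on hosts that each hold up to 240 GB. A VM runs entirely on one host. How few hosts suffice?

6

Total = 220 + 220 + 210 + 150 + 130 + 80 + 60 + 50 + 40 = 1160 GB.
Lower bound: ⌈1160/240⌉ = 5 hosts.
A packing using 6 hosts:
  host 1: 220 = 220
  host 2: 220 = 220
  host 3: 210 = 210
  host 4: 150 + 80 = 230
  host 5: 130 + 60 + 50 = 240
  host 6: 40 = 40
No arrangement into 5 hosts stays within capacity, so 6 is optimal.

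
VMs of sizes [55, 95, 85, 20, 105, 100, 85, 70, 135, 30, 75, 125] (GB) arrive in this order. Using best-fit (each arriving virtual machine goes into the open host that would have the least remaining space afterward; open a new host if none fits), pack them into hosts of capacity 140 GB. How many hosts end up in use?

9

  55 → host 1 (new)  [load 55/140]
  95 → host 2 (new)  [load 95/140]
  85 → host 1  [load 140/140]
  20 → host 2  [load 115/140]
  105 → host 3 (new)  [load 105/140]
  100 → host 4 (new)  [load 100/140]
  85 → host 5 (new)  [load 85/140]
  70 → host 6 (new)  [load 70/140]
  135 → host 7 (new)  [load 135/140]
  30 → host 3  [load 135/140]
  75 → host 8 (new)  [load 75/140]
  125 → host 9 (new)  [load 125/140]
9 hosts opened.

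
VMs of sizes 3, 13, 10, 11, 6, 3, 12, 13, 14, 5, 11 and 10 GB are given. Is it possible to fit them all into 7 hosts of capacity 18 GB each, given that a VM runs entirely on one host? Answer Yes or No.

Total = 111 GB; ⌈111/18⌉ = 7.
8 VMs each exceed half the capacity and cannot share a host, forcing at least 8 hosts.
At least 8 hosts are required, but only 7 are allowed.

No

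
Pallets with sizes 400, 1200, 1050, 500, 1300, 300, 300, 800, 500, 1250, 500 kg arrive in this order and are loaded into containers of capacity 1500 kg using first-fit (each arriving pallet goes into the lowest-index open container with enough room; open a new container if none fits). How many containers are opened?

6

  400 → container 1 (new)  [load 400/1500]
  1200 → container 2 (new)  [load 1200/1500]
  1050 → container 1  [load 1450/1500]
  500 → container 3 (new)  [load 500/1500]
  1300 → container 4 (new)  [load 1300/1500]
  300 → container 2  [load 1500/1500]
  300 → container 3  [load 800/1500]
  800 → container 5 (new)  [load 800/1500]
  500 → container 3  [load 1300/1500]
  1250 → container 6 (new)  [load 1250/1500]
  500 → container 5  [load 1300/1500]
6 containers opened.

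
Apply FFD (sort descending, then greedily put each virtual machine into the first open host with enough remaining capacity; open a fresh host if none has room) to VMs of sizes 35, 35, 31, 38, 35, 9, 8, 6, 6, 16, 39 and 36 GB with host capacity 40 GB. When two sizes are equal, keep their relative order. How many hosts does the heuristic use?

Sorted descending: 39, 38, 36, 35, 35, 35, 31, 16, 9, 8, 6, 6.
  39 → host 1 (new)  [load 39/40]
  38 → host 2 (new)  [load 38/40]
  36 → host 3 (new)  [load 36/40]
  35 → host 4 (new)  [load 35/40]
  35 → host 5 (new)  [load 35/40]
  35 → host 6 (new)  [load 35/40]
  31 → host 7 (new)  [load 31/40]
  16 → host 8 (new)  [load 16/40]
  9 → host 7  [load 40/40]
  8 → host 8  [load 24/40]
  6 → host 8  [load 30/40]
  6 → host 8  [load 36/40]
8 hosts opened.

8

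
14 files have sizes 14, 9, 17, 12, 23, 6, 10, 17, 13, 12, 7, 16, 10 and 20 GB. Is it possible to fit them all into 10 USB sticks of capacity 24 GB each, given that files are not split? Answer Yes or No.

Yes

A valid assignment using 9 USB sticks:
  USB stick 1: 23 = 23
  USB stick 2: 20 = 20
  USB stick 3: 17 + 7 = 24
  USB stick 4: 17 + 6 = 23
  USB stick 5: 16 = 16
  USB stick 6: 14 + 10 = 24
  USB stick 7: 13 + 10 = 23
  USB stick 8: 12 + 12 = 24
  USB stick 9: 9 = 9
That uses only 9 ≤ 10, so 10 USB sticks are enough.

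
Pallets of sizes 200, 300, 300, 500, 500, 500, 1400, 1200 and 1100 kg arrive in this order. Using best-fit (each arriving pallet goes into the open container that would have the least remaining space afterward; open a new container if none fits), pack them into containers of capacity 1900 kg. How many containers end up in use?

  200 → container 1 (new)  [load 200/1900]
  300 → container 1  [load 500/1900]
  300 → container 1  [load 800/1900]
  500 → container 1  [load 1300/1900]
  500 → container 1  [load 1800/1900]
  500 → container 2 (new)  [load 500/1900]
  1400 → container 2  [load 1900/1900]
  1200 → container 3 (new)  [load 1200/1900]
  1100 → container 4 (new)  [load 1100/1900]
4 containers opened.

4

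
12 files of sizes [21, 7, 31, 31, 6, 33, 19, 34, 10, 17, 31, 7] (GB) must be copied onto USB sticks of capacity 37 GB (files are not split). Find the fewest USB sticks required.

Total = 34 + 33 + 31 + 31 + 31 + 21 + 19 + 17 + 10 + 7 + 7 + 6 = 247 GB.
Lower bound: ⌈247/37⌉ = 7 USB sticks.
A packing using 8 USB sticks:
  USB stick 1: 34 = 34
  USB stick 2: 33 = 33
  USB stick 3: 31 + 6 = 37
  USB stick 4: 31 = 31
  USB stick 5: 31 = 31
  USB stick 6: 21 + 10 = 31
  USB stick 7: 19 + 17 = 36
  USB stick 8: 7 + 7 = 14
No arrangement into 7 USB sticks stays within capacity, so 8 is optimal.

8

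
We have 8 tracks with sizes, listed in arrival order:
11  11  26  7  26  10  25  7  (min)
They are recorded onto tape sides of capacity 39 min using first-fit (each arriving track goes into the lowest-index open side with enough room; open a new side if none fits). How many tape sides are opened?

  11 → side 1 (new)  [load 11/39]
  11 → side 1  [load 22/39]
  26 → side 2 (new)  [load 26/39]
  7 → side 1  [load 29/39]
  26 → side 3 (new)  [load 26/39]
  10 → side 1  [load 39/39]
  25 → side 4 (new)  [load 25/39]
  7 → side 2  [load 33/39]
4 tape sides opened.

4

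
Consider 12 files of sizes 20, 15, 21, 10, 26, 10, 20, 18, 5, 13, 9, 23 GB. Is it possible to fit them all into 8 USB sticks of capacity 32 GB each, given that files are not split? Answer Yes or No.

A valid assignment using 7 USB sticks:
  USB stick 1: 26 + 5 = 31
  USB stick 2: 23 + 9 = 32
  USB stick 3: 21 + 10 = 31
  USB stick 4: 20 + 10 = 30
  USB stick 5: 20 = 20
  USB stick 6: 18 + 13 = 31
  USB stick 7: 15 = 15
That uses only 7 ≤ 8, so 8 USB sticks are enough.

Yes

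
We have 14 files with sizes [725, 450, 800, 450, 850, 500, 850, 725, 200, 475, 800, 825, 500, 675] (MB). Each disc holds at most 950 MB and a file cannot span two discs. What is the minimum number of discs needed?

Total = 850 + 850 + 825 + 800 + 800 + 725 + 725 + 675 + 500 + 500 + 475 + 450 + 450 + 200 = 8825 MB.
Lower bound: ⌈8825/950⌉ = 10 discs.
A packing using 11 discs:
  disc 1: 850 = 850
  disc 2: 850 = 850
  disc 3: 825 = 825
  disc 4: 800 = 800
  disc 5: 800 = 800
  disc 6: 725 + 200 = 925
  disc 7: 725 = 725
  disc 8: 675 = 675
  disc 9: 500 + 450 = 950
  disc 10: 500 + 450 = 950
  disc 11: 475 = 475
No arrangement into 10 discs stays within capacity, so 11 is optimal.

11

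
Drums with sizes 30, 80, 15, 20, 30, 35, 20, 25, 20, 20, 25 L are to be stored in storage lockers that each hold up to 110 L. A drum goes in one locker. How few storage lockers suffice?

3

Total = 80 + 35 + 30 + 30 + 25 + 25 + 20 + 20 + 20 + 20 + 15 = 320 L.
Lower bound: ⌈320/110⌉ = 3 storage lockers.
A packing using 3 storage lockers:
  locker 1: 80 + 30 = 110
  locker 2: 35 + 30 + 25 + 20 = 110
  locker 3: 25 + 20 + 20 + 20 + 15 = 100
This matches the lower bound, so 3 is optimal.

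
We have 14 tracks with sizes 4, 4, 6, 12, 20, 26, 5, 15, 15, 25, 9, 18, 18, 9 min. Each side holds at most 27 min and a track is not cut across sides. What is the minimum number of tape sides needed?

Total = 26 + 25 + 20 + 18 + 18 + 15 + 15 + 12 + 9 + 9 + 6 + 5 + 4 + 4 = 186 min.
Lower bound: ⌈186/27⌉ = 7 tape sides.
A packing using 8 tape sides:
  side 1: 26 = 26
  side 2: 25 = 25
  side 3: 20 + 6 = 26
  side 4: 18 + 9 = 27
  side 5: 18 + 9 = 27
  side 6: 15 + 12 = 27
  side 7: 15 + 5 + 4 = 24
  side 8: 4 = 4
No arrangement into 7 tape sides stays within capacity, so 8 is optimal.

8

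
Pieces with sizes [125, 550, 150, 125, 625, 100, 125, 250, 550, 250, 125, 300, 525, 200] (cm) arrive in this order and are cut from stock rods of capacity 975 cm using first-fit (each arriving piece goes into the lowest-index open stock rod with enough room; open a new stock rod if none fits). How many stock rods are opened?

  125 → stock rod 1 (new)  [load 125/975]
  550 → stock rod 1  [load 675/975]
  150 → stock rod 1  [load 825/975]
  125 → stock rod 1  [load 950/975]
  625 → stock rod 2 (new)  [load 625/975]
  100 → stock rod 2  [load 725/975]
  125 → stock rod 2  [load 850/975]
  250 → stock rod 3 (new)  [load 250/975]
  550 → stock rod 3  [load 800/975]
  250 → stock rod 4 (new)  [load 250/975]
  125 → stock rod 2  [load 975/975]
  300 → stock rod 4  [load 550/975]
  525 → stock rod 5 (new)  [load 525/975]
  200 → stock rod 4  [load 750/975]
5 stock rods opened.

5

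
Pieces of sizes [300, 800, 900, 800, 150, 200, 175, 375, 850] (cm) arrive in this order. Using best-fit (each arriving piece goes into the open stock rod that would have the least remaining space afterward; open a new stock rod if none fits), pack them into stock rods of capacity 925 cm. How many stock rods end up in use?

6

  300 → stock rod 1 (new)  [load 300/925]
  800 → stock rod 2 (new)  [load 800/925]
  900 → stock rod 3 (new)  [load 900/925]
  800 → stock rod 4 (new)  [load 800/925]
  150 → stock rod 1  [load 450/925]
  200 → stock rod 1  [load 650/925]
  175 → stock rod 1  [load 825/925]
  375 → stock rod 5 (new)  [load 375/925]
  850 → stock rod 6 (new)  [load 850/925]
6 stock rods opened.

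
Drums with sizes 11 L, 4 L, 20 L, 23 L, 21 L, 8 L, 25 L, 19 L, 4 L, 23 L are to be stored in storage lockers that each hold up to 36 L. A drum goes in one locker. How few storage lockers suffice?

6

Total = 25 + 23 + 23 + 21 + 20 + 19 + 11 + 8 + 4 + 4 = 158 L.
Lower bound: ⌈158/36⌉ = 5 storage lockers.
Also, 6 drums each exceed 18 L, and no two of those can share a locker, so at least 6 storage lockers are needed.
A packing using 6 storage lockers:
  locker 1: 25 + 11 = 36
  locker 2: 23 + 8 + 4 = 35
  locker 3: 23 + 4 = 27
  locker 4: 21 = 21
  locker 5: 20 = 20
  locker 6: 19 = 19
This matches the lower bound, so 6 is optimal.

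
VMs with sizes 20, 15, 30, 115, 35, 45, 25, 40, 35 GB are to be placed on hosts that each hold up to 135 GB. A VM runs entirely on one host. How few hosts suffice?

3

Total = 115 + 45 + 40 + 35 + 35 + 30 + 25 + 20 + 15 = 360 GB.
Lower bound: ⌈360/135⌉ = 3 hosts.
A packing using 3 hosts:
  host 1: 115 + 20 = 135
  host 2: 45 + 40 + 35 + 15 = 135
  host 3: 35 + 30 + 25 = 90
This matches the lower bound, so 3 is optimal.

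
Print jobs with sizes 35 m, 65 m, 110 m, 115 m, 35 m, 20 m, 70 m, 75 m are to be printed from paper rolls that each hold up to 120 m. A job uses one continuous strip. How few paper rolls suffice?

Total = 115 + 110 + 75 + 70 + 65 + 35 + 35 + 20 = 525 m.
Lower bound: ⌈525/120⌉ = 5 paper rolls.
A packing using 5 paper rolls:
  roll 1: 115 = 115
  roll 2: 110 = 110
  roll 3: 75 + 35 = 110
  roll 4: 70 + 35 = 105
  roll 5: 65 + 20 = 85
This matches the lower bound, so 5 is optimal.

5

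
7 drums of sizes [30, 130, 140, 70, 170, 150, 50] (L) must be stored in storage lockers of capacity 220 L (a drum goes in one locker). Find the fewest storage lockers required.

4

Total = 170 + 150 + 140 + 130 + 70 + 50 + 30 = 740 L.
Lower bound: ⌈740/220⌉ = 4 storage lockers.
A packing using 4 storage lockers:
  locker 1: 170 + 50 = 220
  locker 2: 150 + 70 = 220
  locker 3: 140 + 30 = 170
  locker 4: 130 = 130
This matches the lower bound, so 4 is optimal.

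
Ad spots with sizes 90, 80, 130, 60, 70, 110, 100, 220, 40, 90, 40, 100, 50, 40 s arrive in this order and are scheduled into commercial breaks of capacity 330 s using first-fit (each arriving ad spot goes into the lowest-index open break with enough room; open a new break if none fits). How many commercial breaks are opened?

4

  90 → break 1 (new)  [load 90/330]
  80 → break 1  [load 170/330]
  130 → break 1  [load 300/330]
  60 → break 2 (new)  [load 60/330]
  70 → break 2  [load 130/330]
  110 → break 2  [load 240/330]
  100 → break 3 (new)  [load 100/330]
  220 → break 3  [load 320/330]
  40 → break 2  [load 280/330]
  90 → break 4 (new)  [load 90/330]
  40 → break 2  [load 320/330]
  100 → break 4  [load 190/330]
  50 → break 4  [load 240/330]
  40 → break 4  [load 280/330]
4 commercial breaks opened.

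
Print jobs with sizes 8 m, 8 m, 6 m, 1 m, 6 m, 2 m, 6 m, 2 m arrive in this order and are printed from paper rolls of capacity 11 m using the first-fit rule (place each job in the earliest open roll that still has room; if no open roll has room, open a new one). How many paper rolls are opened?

5

  8 → roll 1 (new)  [load 8/11]
  8 → roll 2 (new)  [load 8/11]
  6 → roll 3 (new)  [load 6/11]
  1 → roll 1  [load 9/11]
  6 → roll 4 (new)  [load 6/11]
  2 → roll 1  [load 11/11]
  6 → roll 5 (new)  [load 6/11]
  2 → roll 2  [load 10/11]
5 paper rolls opened.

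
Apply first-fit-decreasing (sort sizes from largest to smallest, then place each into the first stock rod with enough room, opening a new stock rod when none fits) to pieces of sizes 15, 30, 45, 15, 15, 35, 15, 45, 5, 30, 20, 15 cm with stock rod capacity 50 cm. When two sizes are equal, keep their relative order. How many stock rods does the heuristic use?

Sorted descending: 45, 45, 35, 30, 30, 20, 15, 15, 15, 15, 15, 5.
  45 → stock rod 1 (new)  [load 45/50]
  45 → stock rod 2 (new)  [load 45/50]
  35 → stock rod 3 (new)  [load 35/50]
  30 → stock rod 4 (new)  [load 30/50]
  30 → stock rod 5 (new)  [load 30/50]
  20 → stock rod 4  [load 50/50]
  15 → stock rod 3  [load 50/50]
  15 → stock rod 5  [load 45/50]
  15 → stock rod 6 (new)  [load 15/50]
  15 → stock rod 6  [load 30/50]
  15 → stock rod 6  [load 45/50]
  5 → stock rod 1  [load 50/50]
6 stock rods opened.

6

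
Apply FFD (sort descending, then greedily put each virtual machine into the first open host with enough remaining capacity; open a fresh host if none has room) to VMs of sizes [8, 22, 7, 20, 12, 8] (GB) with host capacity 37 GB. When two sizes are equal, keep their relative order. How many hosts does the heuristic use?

3

Sorted descending: 22, 20, 12, 8, 8, 7.
  22 → host 1 (new)  [load 22/37]
  20 → host 2 (new)  [load 20/37]
  12 → host 1  [load 34/37]
  8 → host 2  [load 28/37]
  8 → host 2  [load 36/37]
  7 → host 3 (new)  [load 7/37]
3 hosts opened.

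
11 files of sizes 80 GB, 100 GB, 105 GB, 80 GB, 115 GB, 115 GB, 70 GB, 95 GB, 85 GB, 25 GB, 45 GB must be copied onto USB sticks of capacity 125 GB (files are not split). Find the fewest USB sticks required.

Total = 115 + 115 + 105 + 100 + 95 + 85 + 80 + 80 + 70 + 45 + 25 = 915 GB.
Lower bound: ⌈915/125⌉ = 8 USB sticks.
Also, 9 files each exceed 125/2 GB, and no two of those can share a USB stick, so at least 9 USB sticks are needed.
A packing using 9 USB sticks:
  USB stick 1: 115 = 115
  USB stick 2: 115 = 115
  USB stick 3: 105 = 105
  USB stick 4: 100 + 25 = 125
  USB stick 5: 95 = 95
  USB stick 6: 85 = 85
  USB stick 7: 80 + 45 = 125
  USB stick 8: 80 = 80
  USB stick 9: 70 = 70
This matches the lower bound, so 9 is optimal.

9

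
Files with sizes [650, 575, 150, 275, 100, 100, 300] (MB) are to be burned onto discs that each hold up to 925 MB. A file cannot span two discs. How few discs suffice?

Total = 650 + 575 + 300 + 275 + 150 + 100 + 100 = 2150 MB.
Lower bound: ⌈2150/925⌉ = 3 discs.
A packing using 3 discs:
  disc 1: 650 + 275 = 925
  disc 2: 575 + 300 = 875
  disc 3: 150 + 100 + 100 = 350
This matches the lower bound, so 3 is optimal.

3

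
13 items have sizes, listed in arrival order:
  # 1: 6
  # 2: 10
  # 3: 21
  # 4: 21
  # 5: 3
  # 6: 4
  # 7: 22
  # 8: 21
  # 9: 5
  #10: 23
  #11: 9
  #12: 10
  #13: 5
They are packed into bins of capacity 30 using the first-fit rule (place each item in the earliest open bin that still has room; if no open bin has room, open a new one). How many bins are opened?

7

  6 → bin 1 (new)  [load 6/30]
  10 → bin 1  [load 16/30]
  21 → bin 2 (new)  [load 21/30]
  21 → bin 3 (new)  [load 21/30]
  3 → bin 1  [load 19/30]
  4 → bin 1  [load 23/30]
  22 → bin 4 (new)  [load 22/30]
  21 → bin 5 (new)  [load 21/30]
  5 → bin 1  [load 28/30]
  23 → bin 6 (new)  [load 23/30]
  9 → bin 2  [load 30/30]
  10 → bin 7 (new)  [load 10/30]
  5 → bin 3  [load 26/30]
7 bins opened.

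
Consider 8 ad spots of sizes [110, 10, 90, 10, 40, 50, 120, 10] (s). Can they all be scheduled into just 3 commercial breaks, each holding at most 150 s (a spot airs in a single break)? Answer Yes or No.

Yes

A valid assignment using 3 commercial breaks:
  break 1: 120 + 10 + 10 + 10 = 150
  break 2: 110 + 40 = 150
  break 3: 90 + 50 = 140
Every load is within 150 s, so 3 commercial breaks suffice.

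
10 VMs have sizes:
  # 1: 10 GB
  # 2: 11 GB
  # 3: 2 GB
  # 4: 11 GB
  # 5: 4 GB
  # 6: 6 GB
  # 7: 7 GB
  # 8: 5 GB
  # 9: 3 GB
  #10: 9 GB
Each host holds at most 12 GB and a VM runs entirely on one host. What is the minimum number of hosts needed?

6

Total = 11 + 11 + 10 + 9 + 7 + 6 + 5 + 4 + 3 + 2 = 68 GB.
Lower bound: ⌈68/12⌉ = 6 hosts.
A packing using 6 hosts:
  host 1: 11 = 11
  host 2: 11 = 11
  host 3: 10 + 2 = 12
  host 4: 9 + 3 = 12
  host 5: 7 + 5 = 12
  host 6: 6 + 4 = 10
This matches the lower bound, so 6 is optimal.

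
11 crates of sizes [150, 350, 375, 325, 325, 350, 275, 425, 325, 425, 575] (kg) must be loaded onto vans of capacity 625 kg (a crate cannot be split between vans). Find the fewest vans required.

9

Total = 575 + 425 + 425 + 375 + 350 + 350 + 325 + 325 + 325 + 275 + 150 = 3900 kg.
Lower bound: ⌈3900/625⌉ = 7 vans.
Also, 9 crates each exceed 625/2 kg, and no two of those can share a van, so at least 9 vans are needed.
A packing using 9 vans:
  van 1: 575 = 575
  van 2: 425 + 150 = 575
  van 3: 425 = 425
  van 4: 375 = 375
  van 5: 350 + 275 = 625
  van 6: 350 = 350
  van 7: 325 = 325
  van 8: 325 = 325
  van 9: 325 = 325
This matches the lower bound, so 9 is optimal.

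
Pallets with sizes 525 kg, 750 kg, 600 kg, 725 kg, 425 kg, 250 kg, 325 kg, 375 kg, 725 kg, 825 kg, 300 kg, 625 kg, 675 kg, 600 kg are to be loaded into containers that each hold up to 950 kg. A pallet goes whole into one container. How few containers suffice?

Total = 825 + 750 + 725 + 725 + 675 + 625 + 600 + 600 + 525 + 425 + 375 + 325 + 300 + 250 = 7725 kg.
Lower bound: ⌈7725/950⌉ = 9 containers.
A packing using 10 containers:
  container 1: 825 = 825
  container 2: 750 = 750
  container 3: 725 = 725
  container 4: 725 = 725
  container 5: 675 + 250 = 925
  container 6: 625 + 325 = 950
  container 7: 600 + 300 = 900
  container 8: 600 = 600
  container 9: 525 + 425 = 950
  container 10: 375 = 375
No arrangement into 9 containers stays within capacity, so 10 is optimal.

10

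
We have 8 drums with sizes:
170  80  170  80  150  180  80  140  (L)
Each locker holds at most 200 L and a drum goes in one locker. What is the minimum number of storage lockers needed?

7

Total = 180 + 170 + 170 + 150 + 140 + 80 + 80 + 80 = 1050 L.
Lower bound: ⌈1050/200⌉ = 6 storage lockers.
A packing using 7 storage lockers:
  locker 1: 180 = 180
  locker 2: 170 = 170
  locker 3: 170 = 170
  locker 4: 150 = 150
  locker 5: 140 = 140
  locker 6: 80 + 80 = 160
  locker 7: 80 = 80
No arrangement into 6 storage lockers stays within capacity, so 7 is optimal.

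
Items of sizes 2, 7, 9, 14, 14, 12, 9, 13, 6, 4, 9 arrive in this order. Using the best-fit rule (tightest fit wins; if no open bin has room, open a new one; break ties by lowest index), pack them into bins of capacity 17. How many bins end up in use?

  2 → bin 1 (new)  [load 2/17]
  7 → bin 1  [load 9/17]
  9 → bin 2 (new)  [load 9/17]
  14 → bin 3 (new)  [load 14/17]
  14 → bin 4 (new)  [load 14/17]
  12 → bin 5 (new)  [load 12/17]
  9 → bin 6 (new)  [load 9/17]
  13 → bin 7 (new)  [load 13/17]
  6 → bin 1  [load 15/17]
  4 → bin 7  [load 17/17]
  9 → bin 8 (new)  [load 9/17]
8 bins opened.

8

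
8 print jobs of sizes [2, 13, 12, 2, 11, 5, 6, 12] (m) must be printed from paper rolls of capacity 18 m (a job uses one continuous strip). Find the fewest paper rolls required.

Total = 13 + 12 + 12 + 11 + 6 + 5 + 2 + 2 = 63 m.
Lower bound: ⌈63/18⌉ = 4 paper rolls.
A packing using 4 paper rolls:
  roll 1: 13 + 5 = 18
  roll 2: 12 + 6 = 18
  roll 3: 12 + 2 + 2 = 16
  roll 4: 11 = 11
This matches the lower bound, so 4 is optimal.

4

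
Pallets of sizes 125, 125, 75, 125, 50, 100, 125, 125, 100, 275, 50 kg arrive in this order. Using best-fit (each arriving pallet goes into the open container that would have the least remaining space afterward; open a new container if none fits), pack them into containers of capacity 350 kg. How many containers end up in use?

4

  125 → container 1 (new)  [load 125/350]
  125 → container 1  [load 250/350]
  75 → container 1  [load 325/350]
  125 → container 2 (new)  [load 125/350]
  50 → container 2  [load 175/350]
  100 → container 2  [load 275/350]
  125 → container 3 (new)  [load 125/350]
  125 → container 3  [load 250/350]
  100 → container 3  [load 350/350]
  275 → container 4 (new)  [load 275/350]
  50 → container 2  [load 325/350]
4 containers opened.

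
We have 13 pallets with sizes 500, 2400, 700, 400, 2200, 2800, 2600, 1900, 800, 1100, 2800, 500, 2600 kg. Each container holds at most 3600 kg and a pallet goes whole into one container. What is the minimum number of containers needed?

7

Total = 2800 + 2800 + 2600 + 2600 + 2400 + 2200 + 1900 + 1100 + 800 + 700 + 500 + 500 + 400 = 21300 kg.
Lower bound: ⌈21300/3600⌉ = 6 containers.
Also, 7 pallets each exceed 1800 kg, and no two of those can share a container, so at least 7 containers are needed.
A packing using 7 containers:
  container 1: 2800 + 800 = 3600
  container 2: 2800 + 700 = 3500
  container 3: 2600 + 500 + 500 = 3600
  container 4: 2600 + 400 = 3000
  container 5: 2400 + 1100 = 3500
  container 6: 2200 = 2200
  container 7: 1900 = 1900
This matches the lower bound, so 7 is optimal.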